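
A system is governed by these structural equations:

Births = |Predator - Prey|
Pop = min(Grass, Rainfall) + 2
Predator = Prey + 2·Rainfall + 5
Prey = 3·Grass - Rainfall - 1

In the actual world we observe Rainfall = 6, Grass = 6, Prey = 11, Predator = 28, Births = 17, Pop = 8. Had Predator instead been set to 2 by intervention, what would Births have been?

9

Intervening sets Predator = 2 and removes its equation (Predator = Prey + 2·Rainfall + 5).
Prey = 3·Grass - Rainfall - 1  [with Grass=6, Rainfall=6]  = 11
Births = |Predator - Prey|  [with Predator=2, Prey=11]  = 9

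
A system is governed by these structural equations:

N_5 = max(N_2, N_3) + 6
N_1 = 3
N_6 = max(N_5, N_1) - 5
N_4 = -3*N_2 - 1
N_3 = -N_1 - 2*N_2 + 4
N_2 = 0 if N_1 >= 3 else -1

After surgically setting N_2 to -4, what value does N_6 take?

10

Under do(N_2=-4), the mechanism N_2 = 0 if N_1 >= 3 else -1 is discarded; N_2 is fixed at -4.
N_3 = -N_1 - 2*N_2 + 4  [with N_1=3, N_2=-4]  = 9
N_5 = max(N_2, N_3) + 6  [with N_2=-4, N_3=9]  = 15
N_6 = max(N_5, N_1) - 5  [with N_5=15, N_1=3]  = 10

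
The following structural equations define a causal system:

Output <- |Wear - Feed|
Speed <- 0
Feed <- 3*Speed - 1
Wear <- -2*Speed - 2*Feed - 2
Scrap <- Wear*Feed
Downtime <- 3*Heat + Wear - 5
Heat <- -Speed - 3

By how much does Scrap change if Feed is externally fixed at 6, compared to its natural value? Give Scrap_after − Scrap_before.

do(Feed=6) replaces the equation Feed <- 3*Speed - 1 with the constant Feed = 6.
Wear = -2*Speed - 2*Feed - 2  [with Speed=0, Feed=6]  = -14
Scrap = Wear*Feed  [with Wear=-14, Feed=6]  = -84
Without intervention: Feed = 3*Speed - 1  [with Speed=0]  = -1; Wear = -2*Speed - 2*Feed - 2  [with Speed=0, Feed=-1]  = 0; Scrap = Wear*Feed  [with Wear=0, Feed=-1]  = 0.
Change = -84 − 0 = -84.

-84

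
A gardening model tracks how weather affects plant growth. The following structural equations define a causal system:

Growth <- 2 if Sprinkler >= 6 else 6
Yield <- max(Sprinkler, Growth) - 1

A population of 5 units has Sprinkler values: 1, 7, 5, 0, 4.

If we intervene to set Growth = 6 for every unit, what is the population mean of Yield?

Every unit gets Growth=6 under the intervention. Yield values become 5, 6, 5, 5, 5; E[Yield|do(Growth=6)] = 5.2.

5.2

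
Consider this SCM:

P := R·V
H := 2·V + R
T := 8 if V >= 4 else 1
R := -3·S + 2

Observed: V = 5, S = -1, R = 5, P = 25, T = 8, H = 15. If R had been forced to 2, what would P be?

The intervention breaks the incoming arrows to R: R := -3·S + 2 no longer applies, and R = 2.
P = R·V  [with R=2, V=5]  = 10

10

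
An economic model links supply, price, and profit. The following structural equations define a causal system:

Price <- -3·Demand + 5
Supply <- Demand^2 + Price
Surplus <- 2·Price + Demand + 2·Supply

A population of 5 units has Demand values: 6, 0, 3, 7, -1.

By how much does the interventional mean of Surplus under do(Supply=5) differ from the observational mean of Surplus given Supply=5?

-7.5

do(Supply=5) breaks Supply's dependence on Demand. With Supply=5 fixed, Surplus across the units is -10, 20, 5, -15, 25, mean 5.
Conditioning on Supply=5 selects the 2 unit(s) with Demand ∈ {0, 3}. Their Surplus values: 20, 5. Mean = 12.5.
Difference = 5 − 12.5 = -7.5.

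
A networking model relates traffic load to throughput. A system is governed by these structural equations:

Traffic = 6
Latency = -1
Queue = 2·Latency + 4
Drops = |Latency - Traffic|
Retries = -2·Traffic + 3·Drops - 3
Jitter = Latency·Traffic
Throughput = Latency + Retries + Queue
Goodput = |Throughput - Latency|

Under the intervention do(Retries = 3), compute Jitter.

The intervention breaks the incoming arrows to Retries: Retries = -2·Traffic + 3·Drops - 3 no longer applies, and Retries = 3.
Since Jitter is not a descendant of the intervened variable, it is unaffected.
Jitter = Latency·Traffic  [with Latency=-1, Traffic=6]  = -6

-6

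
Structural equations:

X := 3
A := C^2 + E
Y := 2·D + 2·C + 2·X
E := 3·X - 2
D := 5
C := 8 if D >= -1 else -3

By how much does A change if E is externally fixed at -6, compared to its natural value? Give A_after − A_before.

-13

The intervention breaks the incoming arrows to E: E := 3·X - 2 no longer applies, and E = -6.
C = 8 if D >= -1 else -3  [with D=5]  = 8
A = C^2 + E  [with C=8, E=-6]  = 58
Without intervention: E = 3·X - 2  [with X=3]  = 7; C = 8 if D >= -1 else -3  [with D=5]  = 8; A = C^2 + E  [with C=8, E=7]  = 71.
Change = 58 − 71 = -13.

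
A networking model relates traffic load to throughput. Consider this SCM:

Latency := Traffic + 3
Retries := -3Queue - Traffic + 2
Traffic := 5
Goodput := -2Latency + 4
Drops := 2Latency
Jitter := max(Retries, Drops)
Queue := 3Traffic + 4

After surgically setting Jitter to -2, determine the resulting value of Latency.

8

do(Jitter=-2) replaces the equation Jitter := max(Retries, Drops) with the constant Jitter = -2.
Latency is not downstream of the intervention, so its value is determined by the original equations.
Latency = Traffic + 3  [with Traffic=5]  = 8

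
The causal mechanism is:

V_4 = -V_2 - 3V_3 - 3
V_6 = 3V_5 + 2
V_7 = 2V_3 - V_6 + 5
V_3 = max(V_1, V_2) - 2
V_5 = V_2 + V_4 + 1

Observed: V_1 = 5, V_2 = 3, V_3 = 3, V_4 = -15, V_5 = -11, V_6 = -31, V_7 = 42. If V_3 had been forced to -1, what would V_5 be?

do(V_3=-1) replaces the equation V_3 = max(V_1, V_2) - 2 with the constant V_3 = -1.
V_4 = -V_2 - 3V_3 - 3  [with V_2=3, V_3=-1]  = -3
V_5 = V_2 + V_4 + 1  [with V_2=3, V_4=-3]  = 1

1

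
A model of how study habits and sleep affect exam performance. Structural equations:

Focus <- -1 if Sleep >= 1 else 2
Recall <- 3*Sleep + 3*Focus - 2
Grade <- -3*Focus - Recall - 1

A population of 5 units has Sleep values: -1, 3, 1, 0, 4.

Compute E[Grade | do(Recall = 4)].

Under do(Recall=4), Recall's equation is replaced by Recall=4 for every unit. Per-unit Grade: -11, -2, -2, -11, -2. Mean = -5.6.

-5.6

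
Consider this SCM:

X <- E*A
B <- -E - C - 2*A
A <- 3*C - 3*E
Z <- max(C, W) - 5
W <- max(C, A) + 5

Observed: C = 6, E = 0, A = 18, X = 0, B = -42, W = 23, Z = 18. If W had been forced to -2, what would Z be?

1

Intervening sets W = -2 and removes its equation (W <- max(C, A) + 5).
Z = max(C, W) - 5  [with C=6, W=-2]  = 1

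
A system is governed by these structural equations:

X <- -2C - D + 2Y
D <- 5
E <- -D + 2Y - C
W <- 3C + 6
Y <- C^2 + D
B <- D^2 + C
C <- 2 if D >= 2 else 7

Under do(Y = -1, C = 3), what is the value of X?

Setting Y = -1, C = 3 by intervention discards those variables' equations.
X = -2C - D + 2Y  [with C=3, D=5, Y=-1]  = -13

-13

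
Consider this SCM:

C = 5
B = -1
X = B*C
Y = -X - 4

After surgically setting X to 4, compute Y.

The intervention breaks the incoming arrows to X: X = B*C no longer applies, and X = 4.
Y = -X - 4  [with X=4]  = -8

-8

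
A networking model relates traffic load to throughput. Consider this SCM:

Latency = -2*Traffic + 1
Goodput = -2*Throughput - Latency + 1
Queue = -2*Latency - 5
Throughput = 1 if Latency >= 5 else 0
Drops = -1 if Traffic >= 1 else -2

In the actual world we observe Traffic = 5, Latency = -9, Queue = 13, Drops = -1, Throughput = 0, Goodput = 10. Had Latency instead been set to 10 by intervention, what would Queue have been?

The intervention breaks the incoming arrows to Latency: Latency = -2*Traffic + 1 no longer applies, and Latency = 10.
Queue = -2*Latency - 5  [with Latency=10]  = -25

-25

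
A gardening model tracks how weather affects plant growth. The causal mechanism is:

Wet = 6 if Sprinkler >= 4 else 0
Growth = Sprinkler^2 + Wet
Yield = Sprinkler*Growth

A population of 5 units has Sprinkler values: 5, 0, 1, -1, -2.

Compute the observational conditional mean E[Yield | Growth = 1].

0

E[Yield|Growth=1] averages over only the 2 units with Growth=1 (Sprinkler = 1, -1): Yield = 1, -1, mean 0.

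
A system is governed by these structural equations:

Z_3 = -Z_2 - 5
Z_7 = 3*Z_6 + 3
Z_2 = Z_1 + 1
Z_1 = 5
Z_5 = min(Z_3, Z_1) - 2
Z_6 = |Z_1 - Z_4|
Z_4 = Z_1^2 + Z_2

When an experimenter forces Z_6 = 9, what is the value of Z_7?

30

Intervening sets Z_6 = 9 and removes its equation (Z_6 = |Z_1 - Z_4|).
Z_7 = 3*Z_6 + 3  [with Z_6=9]  = 30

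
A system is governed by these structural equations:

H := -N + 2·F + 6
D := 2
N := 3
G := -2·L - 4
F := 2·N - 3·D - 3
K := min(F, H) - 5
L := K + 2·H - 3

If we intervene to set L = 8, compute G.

-20

Intervening sets L = 8 and removes its equation (L := K + 2·H - 3).
G = -2·L - 4  [with L=8]  = -20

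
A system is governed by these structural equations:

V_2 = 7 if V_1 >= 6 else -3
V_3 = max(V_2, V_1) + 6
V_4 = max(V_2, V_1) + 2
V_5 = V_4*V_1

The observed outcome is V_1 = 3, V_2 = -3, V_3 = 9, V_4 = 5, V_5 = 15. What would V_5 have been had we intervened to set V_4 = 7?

Intervening sets V_4 = 7 and removes its equation (V_4 = max(V_2, V_1) + 2).
V_5 = V_4*V_1  [with V_4=7, V_1=3]  = 21

21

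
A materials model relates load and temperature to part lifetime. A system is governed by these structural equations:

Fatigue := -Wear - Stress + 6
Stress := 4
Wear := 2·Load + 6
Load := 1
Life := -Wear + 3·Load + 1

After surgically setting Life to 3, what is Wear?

8

do(Life=3) replaces the equation Life := -Wear + 3·Load + 1 with the constant Life = 3.
Wear is not downstream of the intervention, so its value is determined by the original equations.
Wear = 2·Load + 6  [with Load=1]  = 8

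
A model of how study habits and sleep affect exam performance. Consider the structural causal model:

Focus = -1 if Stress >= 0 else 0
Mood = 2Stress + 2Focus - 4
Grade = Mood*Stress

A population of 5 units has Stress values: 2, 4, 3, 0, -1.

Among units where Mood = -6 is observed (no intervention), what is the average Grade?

E[Grade|Mood=-6] averages over only the 2 units with Mood=-6 (Stress = 0, -1): Grade = 0, 6, mean 3.

3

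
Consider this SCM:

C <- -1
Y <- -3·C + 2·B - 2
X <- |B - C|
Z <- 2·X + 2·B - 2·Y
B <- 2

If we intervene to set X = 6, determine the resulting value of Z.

6

do(X=6) replaces the equation X <- |B - C| with the constant X = 6.
Y = -3·C + 2·B - 2  [with C=-1, B=2]  = 5
Z = 2·X + 2·B - 2·Y  [with X=6, B=2, Y=5]  = 6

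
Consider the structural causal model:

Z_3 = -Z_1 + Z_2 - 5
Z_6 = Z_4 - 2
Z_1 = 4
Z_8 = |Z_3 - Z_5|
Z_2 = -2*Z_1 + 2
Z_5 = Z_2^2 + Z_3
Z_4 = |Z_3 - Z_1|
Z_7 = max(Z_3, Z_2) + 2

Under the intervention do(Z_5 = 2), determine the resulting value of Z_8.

do(Z_5=2) replaces the equation Z_5 = Z_2^2 + Z_3 with the constant Z_5 = 2.
Z_2 = -2*Z_1 + 2  [with Z_1=4]  = -6
Z_3 = -Z_1 + Z_2 - 5  [with Z_1=4, Z_2=-6]  = -15
Z_8 = |Z_3 - Z_5|  [with Z_3=-15, Z_5=2]  = 17

17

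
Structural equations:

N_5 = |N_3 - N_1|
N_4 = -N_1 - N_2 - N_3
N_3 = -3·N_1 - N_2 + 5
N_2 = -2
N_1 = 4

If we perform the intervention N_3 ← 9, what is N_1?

Under do(N_3=9), the mechanism N_3 = -3·N_1 - N_2 + 5 is discarded; N_3 is fixed at 9.
N_1 is not downstream of the intervention, so its value is determined by the original equations.

4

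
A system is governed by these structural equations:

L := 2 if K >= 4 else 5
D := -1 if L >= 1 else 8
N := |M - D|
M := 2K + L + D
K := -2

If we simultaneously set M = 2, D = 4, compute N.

2

The joint intervention fixes M = 2, D = 4, removing each variable's own equation.
N = |M - D|  [with M=2, D=4]  = 2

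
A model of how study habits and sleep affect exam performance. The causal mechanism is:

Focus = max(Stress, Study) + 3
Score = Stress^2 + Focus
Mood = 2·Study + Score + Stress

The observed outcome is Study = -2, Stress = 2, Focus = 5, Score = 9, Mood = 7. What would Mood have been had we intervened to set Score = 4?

2

Intervening sets Score = 4 and removes its equation (Score = Stress^2 + Focus).
Mood = 2·Study + Score + Stress  [with Study=-2, Score=4, Stress=2]  = 2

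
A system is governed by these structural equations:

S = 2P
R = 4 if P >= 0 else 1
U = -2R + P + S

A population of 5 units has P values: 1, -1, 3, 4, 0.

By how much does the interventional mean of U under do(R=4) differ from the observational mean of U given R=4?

-1.8

do(R=4) breaks R's dependence on P. With R=4 fixed, U across the units is -5, -11, 1, 4, -8, mean -3.8.
Conditioning on R=4 selects the 4 unit(s) with P ∈ {1, 3, 4, 0}. Their U values: -5, 1, 4, -8. Mean = -2.
Difference = -3.8 − (-2) = -1.8.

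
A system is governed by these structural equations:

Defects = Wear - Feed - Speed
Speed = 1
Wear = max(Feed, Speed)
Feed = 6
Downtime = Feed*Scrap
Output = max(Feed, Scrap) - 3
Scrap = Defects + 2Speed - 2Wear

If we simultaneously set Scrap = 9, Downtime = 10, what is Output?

6

Under do(Scrap = 9, Downtime = 10), each intervened variable's structural equation is replaced by its fixed value.
Output = max(Feed, Scrap) - 3  [with Feed=6, Scrap=9]  = 6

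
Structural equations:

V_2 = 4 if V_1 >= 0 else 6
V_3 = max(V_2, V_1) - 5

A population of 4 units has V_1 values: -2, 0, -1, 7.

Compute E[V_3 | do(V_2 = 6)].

1.25

do(V_2=6) breaks V_2's dependence on V_1. With V_2=6 fixed, V_3 across the units is 1, 1, 1, 2, mean 1.25.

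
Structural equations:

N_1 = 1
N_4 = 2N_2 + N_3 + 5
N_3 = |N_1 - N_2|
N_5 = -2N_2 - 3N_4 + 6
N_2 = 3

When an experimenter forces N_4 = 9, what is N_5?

Intervening sets N_4 = 9 and removes its equation (N_4 = 2N_2 + N_3 + 5).
N_5 = -2N_2 - 3N_4 + 6  [with N_2=3, N_4=9]  = -27

-27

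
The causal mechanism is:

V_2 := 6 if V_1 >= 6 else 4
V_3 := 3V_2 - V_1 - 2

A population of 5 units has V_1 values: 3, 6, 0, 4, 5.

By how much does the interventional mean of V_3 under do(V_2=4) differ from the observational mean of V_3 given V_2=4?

do(V_2=4) breaks V_2's dependence on V_1. With V_2=4 fixed, V_3 across the units is 7, 4, 10, 6, 5, mean 6.4.
Conditioning on V_2=4 selects the 4 unit(s) with V_1 ∈ {3, 0, 4, 5}. Their V_3 values: 7, 10, 6, 5. Mean = 7.
Difference = 6.4 − 7 = -0.6.

-0.6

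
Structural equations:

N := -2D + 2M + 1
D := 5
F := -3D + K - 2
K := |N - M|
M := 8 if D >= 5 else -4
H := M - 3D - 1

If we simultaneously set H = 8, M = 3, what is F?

The joint intervention fixes H = 8, M = 3, removing each variable's own equation.
N = -2D + 2M + 1  [with D=5, M=3]  = -3
K = |N - M|  [with N=-3, M=3]  = 6
F = -3D + K - 2  [with D=5, K=6]  = -11

-11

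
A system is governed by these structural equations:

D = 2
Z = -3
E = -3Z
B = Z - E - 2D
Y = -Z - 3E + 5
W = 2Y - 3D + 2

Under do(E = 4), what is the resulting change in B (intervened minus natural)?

5

The intervention breaks the incoming arrows to E: E = -3Z no longer applies, and E = 4.
B = Z - E - 2D  [with Z=-3, E=4, D=2]  = -11
Without intervention: E = -3Z  [with Z=-3]  = 9; B = Z - E - 2D  [with Z=-3, E=9, D=2]  = -16.
Change = -11 − (-16) = 5.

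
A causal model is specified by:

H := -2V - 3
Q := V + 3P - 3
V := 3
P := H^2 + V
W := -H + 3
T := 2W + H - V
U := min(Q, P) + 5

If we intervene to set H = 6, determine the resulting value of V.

Under do(H=6), the mechanism H := -2V - 3 is discarded; H is fixed at 6.
V is not downstream of the intervention, so its value is determined by the original equations.

3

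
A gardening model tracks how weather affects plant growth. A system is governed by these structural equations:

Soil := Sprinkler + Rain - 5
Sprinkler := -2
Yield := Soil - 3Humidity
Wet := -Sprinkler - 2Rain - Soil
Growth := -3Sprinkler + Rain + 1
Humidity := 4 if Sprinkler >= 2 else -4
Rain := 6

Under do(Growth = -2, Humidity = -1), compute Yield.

Under do(Growth = -2, Humidity = -1), each intervened variable's structural equation is replaced by its fixed value.
Soil = Sprinkler + Rain - 5  [with Sprinkler=-2, Rain=6]  = -1
Yield = Soil - 3Humidity  [with Soil=-1, Humidity=-1]  = 2

2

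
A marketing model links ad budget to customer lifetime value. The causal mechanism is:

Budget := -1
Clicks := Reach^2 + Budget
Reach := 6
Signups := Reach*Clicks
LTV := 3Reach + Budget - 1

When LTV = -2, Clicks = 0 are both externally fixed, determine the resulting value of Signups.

0

Under do(LTV = -2, Clicks = 0), each intervened variable's structural equation is replaced by its fixed value.
Signups = Reach*Clicks  [with Reach=6, Clicks=0]  = 0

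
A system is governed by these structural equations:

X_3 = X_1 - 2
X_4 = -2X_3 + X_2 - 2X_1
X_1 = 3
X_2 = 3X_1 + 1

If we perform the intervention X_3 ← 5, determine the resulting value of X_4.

The intervention breaks the incoming arrows to X_3: X_3 = X_1 - 2 no longer applies, and X_3 = 5.
X_2 = 3X_1 + 1  [with X_1=3]  = 10
X_4 = -2X_3 + X_2 - 2X_1  [with X_3=5, X_2=10, X_1=3]  = -6

-6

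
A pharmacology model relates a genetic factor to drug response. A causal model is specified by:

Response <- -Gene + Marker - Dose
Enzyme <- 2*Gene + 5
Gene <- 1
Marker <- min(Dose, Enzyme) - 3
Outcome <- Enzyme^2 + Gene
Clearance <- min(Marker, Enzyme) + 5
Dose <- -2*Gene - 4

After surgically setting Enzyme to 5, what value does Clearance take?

The intervention breaks the incoming arrows to Enzyme: Enzyme <- 2*Gene + 5 no longer applies, and Enzyme = 5.
Dose = -2*Gene - 4  [with Gene=1]  = -6
Marker = min(Dose, Enzyme) - 3  [with Dose=-6, Enzyme=5]  = -9
Clearance = min(Marker, Enzyme) + 5  [with Marker=-9, Enzyme=5]  = -4

-4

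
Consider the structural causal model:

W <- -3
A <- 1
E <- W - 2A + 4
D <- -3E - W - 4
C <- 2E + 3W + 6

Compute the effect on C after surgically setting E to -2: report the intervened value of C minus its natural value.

do(E=-2) replaces the equation E <- W - 2A + 4 with the constant E = -2.
C = 2E + 3W + 6  [with E=-2, W=-3]  = -7
Without intervention: E = W - 2A + 4  [with W=-3, A=1]  = -1; C = 2E + 3W + 6  [with E=-1, W=-3]  = -5.
Change = -7 − (-5) = -2.

-2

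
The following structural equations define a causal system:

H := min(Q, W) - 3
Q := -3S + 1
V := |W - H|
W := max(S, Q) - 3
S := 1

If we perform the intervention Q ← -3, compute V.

4

do(Q=-3) replaces the equation Q := -3S + 1 with the constant Q = -3.
W = max(S, Q) - 3  [with S=1, Q=-3]  = -2
H = min(Q, W) - 3  [with Q=-3, W=-2]  = -6
V = |W - H|  [with W=-2, H=-6]  = 4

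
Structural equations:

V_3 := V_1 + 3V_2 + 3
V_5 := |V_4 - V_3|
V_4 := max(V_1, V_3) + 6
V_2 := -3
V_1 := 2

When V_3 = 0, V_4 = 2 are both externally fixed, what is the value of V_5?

Setting V_3 = 0, V_4 = 2 by intervention discards those variables' equations.
V_5 = |V_4 - V_3|  [with V_4=2, V_3=0]  = 2

2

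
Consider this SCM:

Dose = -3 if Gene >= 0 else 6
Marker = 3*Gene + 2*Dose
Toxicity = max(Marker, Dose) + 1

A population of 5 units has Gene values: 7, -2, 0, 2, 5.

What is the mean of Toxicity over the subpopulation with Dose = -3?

6.25

E[Toxicity|Dose=-3] averages over only the 4 units with Dose=-3 (Gene = 7, 0, 2, 5): Toxicity = 16, -2, 1, 10, mean 6.25.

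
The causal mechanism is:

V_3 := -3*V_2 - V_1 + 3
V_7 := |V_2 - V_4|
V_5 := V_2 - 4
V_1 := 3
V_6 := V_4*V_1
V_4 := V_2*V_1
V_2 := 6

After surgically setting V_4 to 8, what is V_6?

Under do(V_4=8), the mechanism V_4 := V_2*V_1 is discarded; V_4 is fixed at 8.
V_6 = V_4*V_1  [with V_4=8, V_1=3]  = 24

24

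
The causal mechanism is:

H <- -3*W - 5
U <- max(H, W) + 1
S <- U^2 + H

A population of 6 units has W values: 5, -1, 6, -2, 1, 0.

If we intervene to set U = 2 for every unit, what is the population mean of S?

-5.5

The intervention sets U=2 in all 6 units regardless of W. Recomputing S per unit gives -16, 2, -19, 5, -4, -1; average -5.5.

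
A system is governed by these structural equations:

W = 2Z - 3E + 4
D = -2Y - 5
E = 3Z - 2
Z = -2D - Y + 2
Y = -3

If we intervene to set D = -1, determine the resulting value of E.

19

Under do(D=-1), the mechanism D = -2Y - 5 is discarded; D is fixed at -1.
Z = -2D - Y + 2  [with D=-1, Y=-3]  = 7
E = 3Z - 2  [with Z=7]  = 19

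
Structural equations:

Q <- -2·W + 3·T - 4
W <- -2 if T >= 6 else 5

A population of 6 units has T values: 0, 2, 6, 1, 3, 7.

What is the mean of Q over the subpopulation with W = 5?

Observing W=5 restricts to units where W's equation naturally yields 5: T ∈ {0, 2, 1, 3}. In that subpopulation Q = -14, -8, -11, -5, mean -9.5.

-9.5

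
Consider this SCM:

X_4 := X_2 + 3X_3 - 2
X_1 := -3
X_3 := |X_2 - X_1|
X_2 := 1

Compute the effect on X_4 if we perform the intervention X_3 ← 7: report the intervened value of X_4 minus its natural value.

9

The intervention breaks the incoming arrows to X_3: X_3 := |X_2 - X_1| no longer applies, and X_3 = 7.
X_4 = X_2 + 3X_3 - 2  [with X_2=1, X_3=7]  = 20
Without intervention: X_3 = |X_2 - X_1|  [with X_2=1, X_1=-3]  = 4; X_4 = X_2 + 3X_3 - 2  [with X_2=1, X_3=4]  = 11.
Change = 20 − 11 = 9.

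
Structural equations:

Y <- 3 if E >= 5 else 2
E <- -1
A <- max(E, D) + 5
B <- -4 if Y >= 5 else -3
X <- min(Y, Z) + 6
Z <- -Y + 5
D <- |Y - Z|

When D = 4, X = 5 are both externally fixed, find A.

9

Under do(D = 4, X = 5), each intervened variable's structural equation is replaced by its fixed value.
A = max(E, D) + 5  [with E=-1, D=4]  = 9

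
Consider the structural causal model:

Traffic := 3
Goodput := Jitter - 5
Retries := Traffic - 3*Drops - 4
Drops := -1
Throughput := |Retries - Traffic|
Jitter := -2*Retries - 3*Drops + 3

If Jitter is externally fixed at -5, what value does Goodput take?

-10

Under do(Jitter=-5), the mechanism Jitter := -2*Retries - 3*Drops + 3 is discarded; Jitter is fixed at -5.
Goodput = Jitter - 5  [with Jitter=-5]  = -10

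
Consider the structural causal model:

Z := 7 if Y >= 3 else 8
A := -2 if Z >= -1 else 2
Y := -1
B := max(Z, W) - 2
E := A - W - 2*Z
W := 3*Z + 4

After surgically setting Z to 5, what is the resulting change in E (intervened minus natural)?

do(Z=5) replaces the equation Z := 7 if Y >= 3 else 8 with the constant Z = 5.
A = -2 if Z >= -1 else 2  [with Z=5]  = -2
W = 3*Z + 4  [with Z=5]  = 19
E = A - W - 2*Z  [with A=-2, W=19, Z=5]  = -31
Without intervention: Z = 7 if Y >= 3 else 8  [with Y=-1]  = 8; A = -2 if Z >= -1 else 2  [with Z=8]  = -2; W = 3*Z + 4  [with Z=8]  = 28; E = A - W - 2*Z  [with A=-2, W=28, Z=8]  = -46.
Change = -31 − (-46) = 15.

15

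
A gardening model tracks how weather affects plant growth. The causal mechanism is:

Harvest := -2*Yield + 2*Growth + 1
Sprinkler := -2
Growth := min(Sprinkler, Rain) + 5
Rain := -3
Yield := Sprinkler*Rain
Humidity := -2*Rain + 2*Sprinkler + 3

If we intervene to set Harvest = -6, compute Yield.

do(Harvest=-6) replaces the equation Harvest := -2*Yield + 2*Growth + 1 with the constant Harvest = -6.
Since Yield is not a descendant of the intervened variable, it is unaffected.
Yield = Sprinkler*Rain  [with Sprinkler=-2, Rain=-3]  = 6

6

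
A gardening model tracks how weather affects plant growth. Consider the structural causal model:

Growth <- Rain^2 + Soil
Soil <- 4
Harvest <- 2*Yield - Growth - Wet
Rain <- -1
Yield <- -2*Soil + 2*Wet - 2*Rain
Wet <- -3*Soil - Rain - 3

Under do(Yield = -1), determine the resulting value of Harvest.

The intervention breaks the incoming arrows to Yield: Yield <- -2*Soil + 2*Wet - 2*Rain no longer applies, and Yield = -1.
Wet = -3*Soil - Rain - 3  [with Soil=4, Rain=-1]  = -14
Growth = Rain^2 + Soil  [with Rain=-1, Soil=4]  = 5
Harvest = 2*Yield - Growth - Wet  [with Yield=-1, Growth=5, Wet=-14]  = 7

7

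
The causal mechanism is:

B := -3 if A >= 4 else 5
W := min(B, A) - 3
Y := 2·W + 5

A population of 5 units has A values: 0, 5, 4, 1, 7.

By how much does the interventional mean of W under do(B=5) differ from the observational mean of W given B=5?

2.5

do(B=5) breaks B's dependence on A. With B=5 fixed, W across the units is -3, 2, 1, -2, 2, mean 0.
E[W|B=5] averages over only the 2 units with B=5 (A = 0, 1): W = -3, -2, mean -2.5.
Difference = 0 − (-2.5) = 2.5.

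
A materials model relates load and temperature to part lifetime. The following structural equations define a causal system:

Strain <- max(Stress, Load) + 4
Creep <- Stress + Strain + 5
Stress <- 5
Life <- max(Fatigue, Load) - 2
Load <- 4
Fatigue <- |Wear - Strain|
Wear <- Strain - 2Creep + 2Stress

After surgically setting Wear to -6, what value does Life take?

13

Under do(Wear=-6), the mechanism Wear <- Strain - 2Creep + 2Stress is discarded; Wear is fixed at -6.
Strain = max(Stress, Load) + 4  [with Stress=5, Load=4]  = 9
Fatigue = |Wear - Strain|  [with Wear=-6, Strain=9]  = 15
Life = max(Fatigue, Load) - 2  [with Fatigue=15, Load=4]  = 13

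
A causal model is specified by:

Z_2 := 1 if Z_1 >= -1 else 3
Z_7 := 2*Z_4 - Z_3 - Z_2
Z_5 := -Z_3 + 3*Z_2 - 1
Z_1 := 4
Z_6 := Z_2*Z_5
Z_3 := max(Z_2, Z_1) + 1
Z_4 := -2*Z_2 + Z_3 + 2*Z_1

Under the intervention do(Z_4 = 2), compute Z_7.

The intervention breaks the incoming arrows to Z_4: Z_4 := -2*Z_2 + Z_3 + 2*Z_1 no longer applies, and Z_4 = 2.
Z_2 = 1 if Z_1 >= -1 else 3  [with Z_1=4]  = 1
Z_3 = max(Z_2, Z_1) + 1  [with Z_2=1, Z_1=4]  = 5
Z_7 = 2*Z_4 - Z_3 - Z_2  [with Z_4=2, Z_3=5, Z_2=1]  = -2

-2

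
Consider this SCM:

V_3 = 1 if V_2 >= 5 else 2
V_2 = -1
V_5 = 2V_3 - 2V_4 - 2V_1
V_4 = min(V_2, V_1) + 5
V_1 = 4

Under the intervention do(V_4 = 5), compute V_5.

-14

Intervening sets V_4 = 5 and removes its equation (V_4 = min(V_2, V_1) + 5).
V_3 = 1 if V_2 >= 5 else 2  [with V_2=-1]  = 2
V_5 = 2V_3 - 2V_4 - 2V_1  [with V_3=2, V_4=5, V_1=4]  = -14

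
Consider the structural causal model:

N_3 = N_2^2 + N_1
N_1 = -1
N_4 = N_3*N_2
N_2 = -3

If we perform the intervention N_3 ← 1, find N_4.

-3

The intervention breaks the incoming arrows to N_3: N_3 = N_2^2 + N_1 no longer applies, and N_3 = 1.
N_4 = N_3*N_2  [with N_3=1, N_2=-3]  = -3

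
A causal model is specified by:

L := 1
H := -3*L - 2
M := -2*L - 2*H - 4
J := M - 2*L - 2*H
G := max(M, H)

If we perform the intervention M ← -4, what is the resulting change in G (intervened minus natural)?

do(M=-4) replaces the equation M := -2*L - 2*H - 4 with the constant M = -4.
H = -3*L - 2  [with L=1]  = -5
G = max(M, H)  [with M=-4, H=-5]  = -4
Without intervention: H = -3*L - 2  [with L=1]  = -5; M = -2*L - 2*H - 4  [with L=1, H=-5]  = 4; G = max(M, H)  [with M=4, H=-5]  = 4.
Change = -4 − 4 = -8.

-8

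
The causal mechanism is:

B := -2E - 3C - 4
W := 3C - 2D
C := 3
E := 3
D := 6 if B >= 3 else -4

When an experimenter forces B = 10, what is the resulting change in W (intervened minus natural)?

-20

do(B=10) replaces the equation B := -2E - 3C - 4 with the constant B = 10.
D = 6 if B >= 3 else -4  [with B=10]  = 6
W = 3C - 2D  [with C=3, D=6]  = -3
Without intervention: B = -2E - 3C - 4  [with E=3, C=3]  = -19; D = 6 if B >= 3 else -4  [with B=-19]  = -4; W = 3C - 2D  [with C=3, D=-4]  = 17.
Change = -3 − 17 = -20.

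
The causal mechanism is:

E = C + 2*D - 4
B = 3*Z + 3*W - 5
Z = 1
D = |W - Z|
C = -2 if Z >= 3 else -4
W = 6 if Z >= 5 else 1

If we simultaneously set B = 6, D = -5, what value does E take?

The joint intervention fixes B = 6, D = -5, removing each variable's own equation.
C = -2 if Z >= 3 else -4  [with Z=1]  = -4
E = C + 2*D - 4  [with C=-4, D=-5]  = -18

-18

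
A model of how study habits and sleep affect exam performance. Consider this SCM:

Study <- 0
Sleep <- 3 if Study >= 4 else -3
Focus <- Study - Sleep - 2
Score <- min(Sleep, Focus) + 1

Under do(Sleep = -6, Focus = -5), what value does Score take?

Setting Sleep = -6, Focus = -5 by intervention discards those variables' equations.
Score = min(Sleep, Focus) + 1  [with Sleep=-6, Focus=-5]  = -5

-5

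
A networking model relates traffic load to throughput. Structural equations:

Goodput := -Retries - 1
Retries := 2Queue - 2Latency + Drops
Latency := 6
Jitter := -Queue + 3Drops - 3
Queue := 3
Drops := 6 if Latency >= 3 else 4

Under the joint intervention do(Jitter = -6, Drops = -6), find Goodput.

11

The joint intervention fixes Jitter = -6, Drops = -6, removing each variable's own equation.
Retries = 2Queue - 2Latency + Drops  [with Queue=3, Latency=6, Drops=-6]  = -12
Goodput = -Retries - 1  [with Retries=-12]  = 11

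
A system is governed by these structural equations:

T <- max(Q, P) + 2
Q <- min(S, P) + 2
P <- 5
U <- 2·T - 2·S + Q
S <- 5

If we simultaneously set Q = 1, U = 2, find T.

7

The joint intervention fixes Q = 1, U = 2, removing each variable's own equation.
T = max(Q, P) + 2  [with Q=1, P=5]  = 7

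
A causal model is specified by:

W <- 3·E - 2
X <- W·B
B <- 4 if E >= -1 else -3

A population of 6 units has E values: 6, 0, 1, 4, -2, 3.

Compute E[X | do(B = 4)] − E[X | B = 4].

-9.6

do(B=4) breaks B's dependence on E. With B=4 fixed, X across the units is 64, -8, 4, 40, -32, 28, mean 16.
E[X|B=4] averages over only the 5 units with B=4 (E = 6, 0, 1, 4, 3): X = 64, -8, 4, 40, 28, mean 25.6.
Difference = 16 − 25.6 = -9.6.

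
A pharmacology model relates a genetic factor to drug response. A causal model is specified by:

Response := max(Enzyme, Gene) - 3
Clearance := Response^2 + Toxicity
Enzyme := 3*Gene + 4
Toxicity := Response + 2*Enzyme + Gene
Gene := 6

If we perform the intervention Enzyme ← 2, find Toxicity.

Under do(Enzyme=2), the mechanism Enzyme := 3*Gene + 4 is discarded; Enzyme is fixed at 2.
Response = max(Enzyme, Gene) - 3  [with Enzyme=2, Gene=6]  = 3
Toxicity = Response + 2*Enzyme + Gene  [with Response=3, Enzyme=2, Gene=6]  = 13

13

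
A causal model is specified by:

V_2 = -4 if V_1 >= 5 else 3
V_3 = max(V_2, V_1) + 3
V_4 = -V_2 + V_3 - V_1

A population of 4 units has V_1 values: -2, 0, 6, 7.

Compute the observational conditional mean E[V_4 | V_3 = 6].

Observing V_3=6 restricts to units where V_3's equation naturally yields 6: V_1 ∈ {-2, 0}. In that subpopulation V_4 = 5, 3, mean 4.

4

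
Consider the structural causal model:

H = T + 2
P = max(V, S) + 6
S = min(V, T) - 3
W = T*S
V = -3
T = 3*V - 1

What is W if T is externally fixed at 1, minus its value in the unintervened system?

do(T=1) replaces the equation T = 3*V - 1 with the constant T = 1.
S = min(V, T) - 3  [with V=-3, T=1]  = -6
W = T*S  [with T=1, S=-6]  = -6
Without intervention: T = 3*V - 1  [with V=-3]  = -10; S = min(V, T) - 3  [with V=-3, T=-10]  = -13; W = T*S  [with T=-10, S=-13]  = 130.
Change = -6 − 130 = -136.

-136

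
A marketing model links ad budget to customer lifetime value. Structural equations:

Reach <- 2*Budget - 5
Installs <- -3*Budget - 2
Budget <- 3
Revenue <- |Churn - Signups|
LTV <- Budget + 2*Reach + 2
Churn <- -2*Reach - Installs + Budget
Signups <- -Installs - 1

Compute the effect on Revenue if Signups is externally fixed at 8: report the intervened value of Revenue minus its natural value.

Under do(Signups=8), the mechanism Signups <- -Installs - 1 is discarded; Signups is fixed at 8.
Reach = 2*Budget - 5  [with Budget=3]  = 1
Installs = -3*Budget - 2  [with Budget=3]  = -11
Churn = -2*Reach - Installs + Budget  [with Reach=1, Installs=-11, Budget=3]  = 12
Revenue = |Churn - Signups|  [with Churn=12, Signups=8]  = 4
Without intervention: Reach = 2*Budget - 5  [with Budget=3]  = 1; Installs = -3*Budget - 2  [with Budget=3]  = -11; Signups = -Installs - 1  [with Installs=-11]  = 10; Churn = -2*Reach - Installs + Budget  [with Reach=1, Installs=-11, Budget=3]  = 12; Revenue = |Churn - Signups|  [with Churn=12, Signups=10]  = 2.
Change = 4 − 2 = 2.

2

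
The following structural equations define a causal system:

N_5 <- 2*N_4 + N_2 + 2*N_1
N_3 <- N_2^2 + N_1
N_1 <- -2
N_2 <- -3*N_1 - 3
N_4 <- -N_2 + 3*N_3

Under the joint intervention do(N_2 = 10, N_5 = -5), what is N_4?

284

The joint intervention fixes N_2 = 10, N_5 = -5, removing each variable's own equation.
N_3 = N_2^2 + N_1  [with N_2=10, N_1=-2]  = 98
N_4 = -N_2 + 3*N_3  [with N_2=10, N_3=98]  = 284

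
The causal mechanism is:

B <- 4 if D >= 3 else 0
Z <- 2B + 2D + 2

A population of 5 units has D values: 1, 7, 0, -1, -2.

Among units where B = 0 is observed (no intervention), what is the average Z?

1

E[Z|B=0] averages over only the 4 units with B=0 (D = 1, 0, -1, -2): Z = 4, 2, 0, -2, mean 1.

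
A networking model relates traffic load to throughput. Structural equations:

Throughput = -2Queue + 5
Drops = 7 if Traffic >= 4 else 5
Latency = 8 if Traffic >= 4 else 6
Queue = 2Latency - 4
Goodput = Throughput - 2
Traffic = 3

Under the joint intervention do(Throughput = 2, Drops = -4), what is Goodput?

0

Setting Throughput = 2, Drops = -4 by intervention discards those variables' equations.
Goodput = Throughput - 2  [with Throughput=2]  = 0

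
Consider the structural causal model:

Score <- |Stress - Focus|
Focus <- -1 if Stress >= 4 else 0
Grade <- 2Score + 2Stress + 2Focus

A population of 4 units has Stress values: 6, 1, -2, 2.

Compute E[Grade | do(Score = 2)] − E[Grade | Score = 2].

3

do(Score=2) breaks Score's dependence on Stress. With Score=2 fixed, Grade across the units is 14, 6, 0, 8, mean 7.
E[Grade|Score=2] averages over only the 2 units with Score=2 (Stress = -2, 2): Grade = 0, 8, mean 4.
Difference = 7 − 4 = 3.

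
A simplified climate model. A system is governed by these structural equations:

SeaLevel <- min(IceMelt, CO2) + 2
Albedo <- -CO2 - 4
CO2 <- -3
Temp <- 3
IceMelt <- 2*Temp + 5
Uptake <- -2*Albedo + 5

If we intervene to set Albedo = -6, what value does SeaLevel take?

-1

Intervening sets Albedo = -6 and removes its equation (Albedo <- -CO2 - 4).
No directed path runs from Albedo to SeaLevel, so SeaLevel keeps its natural value.
IceMelt = 2*Temp + 5  [with Temp=3]  = 11
SeaLevel = min(IceMelt, CO2) + 2  [with IceMelt=11, CO2=-3]  = -1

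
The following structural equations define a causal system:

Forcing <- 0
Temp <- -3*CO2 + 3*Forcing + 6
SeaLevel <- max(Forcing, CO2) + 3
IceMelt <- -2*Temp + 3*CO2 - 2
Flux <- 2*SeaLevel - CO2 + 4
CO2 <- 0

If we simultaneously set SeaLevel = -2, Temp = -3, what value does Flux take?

The joint intervention fixes SeaLevel = -2, Temp = -3, removing each variable's own equation.
Flux = 2*SeaLevel - CO2 + 4  [with SeaLevel=-2, CO2=0]  = 0

0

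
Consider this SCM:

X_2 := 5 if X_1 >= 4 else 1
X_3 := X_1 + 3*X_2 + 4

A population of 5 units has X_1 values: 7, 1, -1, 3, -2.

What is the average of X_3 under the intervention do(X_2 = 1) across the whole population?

do(X_2=1) breaks X_2's dependence on X_1. With X_2=1 fixed, X_3 across the units is 14, 8, 6, 10, 5, mean 8.6.

8.6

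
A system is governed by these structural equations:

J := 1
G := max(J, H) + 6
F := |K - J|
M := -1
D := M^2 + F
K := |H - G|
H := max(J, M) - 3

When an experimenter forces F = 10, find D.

11

Intervening sets F = 10 and removes its equation (F := |K - J|).
D = M^2 + F  [with M=-1, F=10]  = 11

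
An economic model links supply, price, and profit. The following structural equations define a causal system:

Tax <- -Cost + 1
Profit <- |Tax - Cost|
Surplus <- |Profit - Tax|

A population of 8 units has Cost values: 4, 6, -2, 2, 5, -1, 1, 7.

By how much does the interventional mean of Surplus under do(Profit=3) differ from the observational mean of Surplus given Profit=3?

Under do(Profit=3), Profit's equation is replaced by Profit=3 for every unit. Per-unit Surplus: 6, 8, 0, 4, 7, 1, 3, 9. Mean = 4.75.
Observing Profit=3 restricts to units where Profit's equation naturally yields 3: Cost ∈ {2, -1}. In that subpopulation Surplus = 4, 1, mean 2.5.
Difference = 4.75 − 2.5 = 2.25.

2.25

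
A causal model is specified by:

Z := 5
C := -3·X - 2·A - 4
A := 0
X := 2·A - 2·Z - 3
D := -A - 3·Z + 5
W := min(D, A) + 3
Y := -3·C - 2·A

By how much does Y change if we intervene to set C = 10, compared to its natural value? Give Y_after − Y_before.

75

The intervention breaks the incoming arrows to C: C := -3·X - 2·A - 4 no longer applies, and C = 10.
Y = -3·C - 2·A  [with C=10, A=0]  = -30
Without intervention: X = 2·A - 2·Z - 3  [with A=0, Z=5]  = -13; C = -3·X - 2·A - 4  [with X=-13, A=0]  = 35; Y = -3·C - 2·A  [with C=35, A=0]  = -105.
Change = -30 − (-105) = 75.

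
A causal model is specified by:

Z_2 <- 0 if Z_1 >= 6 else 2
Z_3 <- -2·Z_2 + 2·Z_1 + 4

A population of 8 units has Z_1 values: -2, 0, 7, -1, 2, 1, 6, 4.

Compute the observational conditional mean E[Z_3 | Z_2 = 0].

E[Z_3|Z_2=0] averages over only the 2 units with Z_2=0 (Z_1 = 7, 6): Z_3 = 18, 16, mean 17.

17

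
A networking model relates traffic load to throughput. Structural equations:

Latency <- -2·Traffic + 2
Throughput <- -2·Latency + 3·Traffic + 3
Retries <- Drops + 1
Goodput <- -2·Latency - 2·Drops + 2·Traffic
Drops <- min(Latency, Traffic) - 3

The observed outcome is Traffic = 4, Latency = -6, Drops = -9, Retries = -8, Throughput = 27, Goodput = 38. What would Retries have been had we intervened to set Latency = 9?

2

Under do(Latency=9), the mechanism Latency <- -2·Traffic + 2 is discarded; Latency is fixed at 9.
Drops = min(Latency, Traffic) - 3  [with Latency=9, Traffic=4]  = 1
Retries = Drops + 1  [with Drops=1]  = 2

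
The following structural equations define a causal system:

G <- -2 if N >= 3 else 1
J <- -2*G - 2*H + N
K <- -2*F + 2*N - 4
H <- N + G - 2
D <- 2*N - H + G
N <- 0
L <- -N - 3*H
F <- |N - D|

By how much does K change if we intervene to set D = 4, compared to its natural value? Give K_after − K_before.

-4

Under do(D=4), the mechanism D <- 2*N - H + G is discarded; D is fixed at 4.
F = |N - D|  [with N=0, D=4]  = 4
K = -2*F + 2*N - 4  [with F=4, N=0]  = -12
Without intervention: G = -2 if N >= 3 else 1  [with N=0]  = 1; H = N + G - 2  [with N=0, G=1]  = -1; D = 2*N - H + G  [with N=0, H=-1, G=1]  = 2; F = |N - D|  [with N=0, D=2]  = 2; K = -2*F + 2*N - 4  [with F=2, N=0]  = -8.
Change = -12 − (-8) = -4.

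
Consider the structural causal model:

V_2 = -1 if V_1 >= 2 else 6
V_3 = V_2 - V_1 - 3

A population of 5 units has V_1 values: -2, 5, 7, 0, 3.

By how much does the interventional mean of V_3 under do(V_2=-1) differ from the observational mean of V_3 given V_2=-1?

2.4

do(V_2=-1) breaks V_2's dependence on V_1. With V_2=-1 fixed, V_3 across the units is -2, -9, -11, -4, -7, mean -6.6.
Observing V_2=-1 restricts to units where V_2's equation naturally yields -1: V_1 ∈ {5, 7, 3}. In that subpopulation V_3 = -9, -11, -7, mean -9.
Difference = -6.6 − (-9) = 2.4.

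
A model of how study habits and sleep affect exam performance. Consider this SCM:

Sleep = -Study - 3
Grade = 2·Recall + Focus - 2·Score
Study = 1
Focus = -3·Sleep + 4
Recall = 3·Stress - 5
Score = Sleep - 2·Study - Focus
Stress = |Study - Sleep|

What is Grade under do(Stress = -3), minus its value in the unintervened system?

-48

The intervention breaks the incoming arrows to Stress: Stress = |Study - Sleep| no longer applies, and Stress = -3.
Sleep = -Study - 3  [with Study=1]  = -4
Focus = -3·Sleep + 4  [with Sleep=-4]  = 16
Score = Sleep - 2·Study - Focus  [with Sleep=-4, Study=1, Focus=16]  = -22
Recall = 3·Stress - 5  [with Stress=-3]  = -14
Grade = 2·Recall + Focus - 2·Score  [with Recall=-14, Focus=16, Score=-22]  = 32
Without intervention: Sleep = -Study - 3  [with Study=1]  = -4; Stress = |Study - Sleep|  [with Study=1, Sleep=-4]  = 5; Focus = -3·Sleep + 4  [with Sleep=-4]  = 16; Score = Sleep - 2·Study - Focus  [with Sleep=-4, Study=1, Focus=16]  = -22; Recall = 3·Stress - 5  [with Stress=5]  = 10; Grade = 2·Recall + Focus - 2·Score  [with Recall=10, Focus=16, Score=-22]  = 80.
Change = 32 − 80 = -48.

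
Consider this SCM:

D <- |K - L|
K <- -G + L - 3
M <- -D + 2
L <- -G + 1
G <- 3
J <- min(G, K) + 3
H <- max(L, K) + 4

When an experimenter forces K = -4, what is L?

Under do(K=-4), the mechanism K <- -G + L - 3 is discarded; K is fixed at -4.
Since L is not a descendant of the intervened variable, it is unaffected.
L = -G + 1  [with G=3]  = -2

-2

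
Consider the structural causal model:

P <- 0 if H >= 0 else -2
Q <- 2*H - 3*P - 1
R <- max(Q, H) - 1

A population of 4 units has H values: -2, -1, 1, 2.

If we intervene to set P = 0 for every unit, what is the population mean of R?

Under do(P=0), P's equation is replaced by P=0 for every unit. Per-unit R: -3, -2, 0, 2. Mean = -0.75.

-0.75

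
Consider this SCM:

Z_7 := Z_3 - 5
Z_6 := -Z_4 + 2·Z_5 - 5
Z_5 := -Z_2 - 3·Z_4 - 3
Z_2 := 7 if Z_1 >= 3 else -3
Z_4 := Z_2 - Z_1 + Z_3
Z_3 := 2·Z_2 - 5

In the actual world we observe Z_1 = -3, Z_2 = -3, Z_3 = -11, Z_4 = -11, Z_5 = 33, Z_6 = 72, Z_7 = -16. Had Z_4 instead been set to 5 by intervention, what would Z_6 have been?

-40

Under do(Z_4=5), the mechanism Z_4 := Z_2 - Z_1 + Z_3 is discarded; Z_4 is fixed at 5.
Z_2 = 7 if Z_1 >= 3 else -3  [with Z_1=-3]  = -3
Z_5 = -Z_2 - 3·Z_4 - 3  [with Z_2=-3, Z_4=5]  = -15
Z_6 = -Z_4 + 2·Z_5 - 5  [with Z_4=5, Z_5=-15]  = -40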